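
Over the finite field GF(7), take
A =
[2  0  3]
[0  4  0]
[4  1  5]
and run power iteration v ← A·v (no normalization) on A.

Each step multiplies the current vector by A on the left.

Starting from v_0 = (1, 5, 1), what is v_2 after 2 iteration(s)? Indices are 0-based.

v_2 = (3, 3, 5)

v_0 = (1, 5, 1).
v_1 = A·v_0 = (5, 6, 0).
v_2 = A·v_1 = (3, 3, 5).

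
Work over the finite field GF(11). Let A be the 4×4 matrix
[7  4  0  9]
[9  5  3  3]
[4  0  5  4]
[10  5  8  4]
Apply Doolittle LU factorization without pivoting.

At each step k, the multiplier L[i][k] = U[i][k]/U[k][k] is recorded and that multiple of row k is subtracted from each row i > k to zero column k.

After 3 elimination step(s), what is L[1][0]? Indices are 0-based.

L[1][0] = 6

k=0: U[0][0]=7
  eliminate (1,0): mult=6, new row 1: (0, 3, 3, 4); set L[1][0]=6
  eliminate (2,0): mult=10, new row 2: (0, 4, 5, 2); set L[2][0]=10
  eliminate (3,0): mult=3, new row 3: (0, 4, 8, 10); set L[3][0]=3
k=1: U[1][1]=3
  eliminate (2,1): mult=5, new row 2: (0, 0, 1, 4); set L[2][1]=5
  eliminate (3,1): mult=5, new row 3: (0, 0, 4, 1); set L[3][1]=5
k=2: U[2][2]=1
  eliminate (3,2): mult=4, new row 3: (0, 0, 0, 7); set L[3][2]=4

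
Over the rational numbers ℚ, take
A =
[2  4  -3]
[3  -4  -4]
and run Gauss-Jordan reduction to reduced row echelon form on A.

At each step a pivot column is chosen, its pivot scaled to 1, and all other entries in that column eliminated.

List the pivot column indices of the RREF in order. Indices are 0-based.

[1] R0 /= 2  ⇒  (1, 2, -3/2)
     R1 -= 3·R0  ⇒  (0, -10, 1/2)
[2] R1 /= -10  ⇒  (0, 1, -1/20)
     R0 -= 2·R1  ⇒  (1, 0, -7/5)

pivot columns: 0, 1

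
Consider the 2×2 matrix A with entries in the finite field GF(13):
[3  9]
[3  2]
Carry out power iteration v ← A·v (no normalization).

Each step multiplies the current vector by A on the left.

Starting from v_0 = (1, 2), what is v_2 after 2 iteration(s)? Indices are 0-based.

v_2 = (9, 12)

v_0 = (1, 2).
v_1 = A·v_0 = (8, 7).
v_2 = A·v_1 = (9, 12).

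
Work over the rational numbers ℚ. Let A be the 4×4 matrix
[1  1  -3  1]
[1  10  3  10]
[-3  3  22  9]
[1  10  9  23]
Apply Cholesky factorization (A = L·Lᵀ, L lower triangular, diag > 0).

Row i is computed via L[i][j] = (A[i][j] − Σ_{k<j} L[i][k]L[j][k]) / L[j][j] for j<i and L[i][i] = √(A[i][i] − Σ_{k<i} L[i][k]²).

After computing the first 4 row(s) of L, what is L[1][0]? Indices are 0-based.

Step 1: L[0][0] = √(1) = 1.
  L[1][0] = (1) / L[0][0] = 1.
Step 2: L[1][1] = √(9) = 3.
  L[2][0] = (-3) / L[0][0] = -3.
  L[2][1] = (6) / L[1][1] = 2.
Step 3: L[2][2] = √(9) = 3.
  L[3][0] = (1) / L[0][0] = 1.
  L[3][1] = (9) / L[1][1] = 3.
  L[3][2] = (6) / L[2][2] = 2.
Step 4: L[3][3] = √(9) = 3.

L[1][0] = 1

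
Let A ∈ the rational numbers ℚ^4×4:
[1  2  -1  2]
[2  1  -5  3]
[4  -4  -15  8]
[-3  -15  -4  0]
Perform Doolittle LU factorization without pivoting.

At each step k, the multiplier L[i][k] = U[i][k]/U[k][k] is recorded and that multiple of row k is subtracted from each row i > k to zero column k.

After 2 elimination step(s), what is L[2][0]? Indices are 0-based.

[col 0] pivot 1
  R1 -= 2*R0 → (0, -3, -3, -1)  (L[1][0] := 2)
  R2 -= 4*R0 → (0, -12, -11, 0)  (L[2][0] := 4)
  R3 -= -3*R0 → (0, -9, -7, 6)  (L[3][0] := -3)
[col 1] pivot -3
  R2 -= 4*R1 → (0, 0, 1, 4)  (L[2][1] := 4)
  R3 -= 3*R1 → (0, 0, 2, 9)  (L[3][1] := 3)

L[2][0] = 4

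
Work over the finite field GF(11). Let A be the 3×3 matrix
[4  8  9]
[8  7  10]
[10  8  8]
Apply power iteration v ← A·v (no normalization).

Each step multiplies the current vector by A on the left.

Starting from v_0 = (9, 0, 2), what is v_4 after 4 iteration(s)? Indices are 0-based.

v_4 = (6, 6, 9)

v_0 = (9, 0, 2).
v_1 = A·v_0 = (10, 4, 7).
v_2 = A·v_1 = (3, 2, 1).
v_3 = A·v_2 = (4, 4, 10).
v_4 = A·v_3 = (6, 6, 9).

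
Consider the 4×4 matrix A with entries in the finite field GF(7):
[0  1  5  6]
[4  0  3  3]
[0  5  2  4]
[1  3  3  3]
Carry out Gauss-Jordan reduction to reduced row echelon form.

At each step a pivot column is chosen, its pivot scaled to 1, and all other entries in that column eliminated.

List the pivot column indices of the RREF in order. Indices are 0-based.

[1] R0 <-> R1
[1] R0 /= 4  ⇒  (1, 0, 6, 6)
     R3 -= 1·R0  ⇒  (0, 3, 4, 4)
[2] R1 /= 1  ⇒  (0, 1, 5, 6)
     R2 -= 5·R1  ⇒  (0, 0, 5, 2)
     R3 -= 3·R1  ⇒  (0, 0, 3, 0)
[3] R2 /= 5  ⇒  (0, 0, 1, 6)
     R0 -= 6·R2  ⇒  (1, 0, 0, 5)
     R1 -= 5·R2  ⇒  (0, 1, 0, 4)
     R3 -= 3·R2  ⇒  (0, 0, 0, 3)
[4] R3 /= 3  ⇒  (0, 0, 0, 1)
     R0 -= 5·R3  ⇒  (1, 0, 0, 0)
     R1 -= 4·R3  ⇒  (0, 1, 0, 0)
     R2 -= 6·R3  ⇒  (0, 0, 1, 0)

pivot columns: 0, 1, 2, 3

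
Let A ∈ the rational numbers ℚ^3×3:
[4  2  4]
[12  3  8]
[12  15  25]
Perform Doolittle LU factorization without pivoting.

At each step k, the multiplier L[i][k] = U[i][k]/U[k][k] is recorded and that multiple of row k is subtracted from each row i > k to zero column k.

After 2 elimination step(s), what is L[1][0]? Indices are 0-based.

k=0: U[0][0]=4
  eliminate (1,0): mult=3, new row 1: (0, -3, -4); set L[1][0]=3
  eliminate (2,0): mult=3, new row 2: (0, 9, 13); set L[2][0]=3
k=1: U[1][1]=-3
  eliminate (2,1): mult=-3, new row 2: (0, 0, 1); set L[2][1]=-3

L[1][0] = 3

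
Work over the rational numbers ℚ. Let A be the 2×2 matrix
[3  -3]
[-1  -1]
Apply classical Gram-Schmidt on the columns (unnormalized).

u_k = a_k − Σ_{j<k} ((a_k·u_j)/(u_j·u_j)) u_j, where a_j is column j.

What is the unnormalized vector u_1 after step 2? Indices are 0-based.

Step 1: u_0 = a_0 = (3, -1).
Step 2: u_1 = a_1 − (-4/5)·u_0 = (-3/5, -9/5).

u_1 = (-3/5, -9/5)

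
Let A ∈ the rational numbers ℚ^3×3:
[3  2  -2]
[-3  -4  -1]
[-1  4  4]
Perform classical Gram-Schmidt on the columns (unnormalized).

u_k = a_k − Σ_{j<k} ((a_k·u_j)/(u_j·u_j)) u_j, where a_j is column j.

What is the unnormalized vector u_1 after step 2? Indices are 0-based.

u_1 = (-4/19, -34/19, 90/19)

Step 1: u_0 = a_0 = (3, -3, -1).
Step 2: u_1 = a_1 − (14/19)·u_0 = (-4/19, -34/19, 90/19).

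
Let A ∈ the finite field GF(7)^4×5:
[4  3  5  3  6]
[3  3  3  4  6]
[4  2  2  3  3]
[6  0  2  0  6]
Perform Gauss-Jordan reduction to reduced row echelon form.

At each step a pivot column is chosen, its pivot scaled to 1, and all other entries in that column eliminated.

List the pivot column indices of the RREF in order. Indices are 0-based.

step 1: normalize row 0 (÷4) = (1, 6, 3, 6, 5)
  row 1: subtract 3×row0 = (0, 6, 1, 0, 5)
  row 2: subtract 4×row0 = (0, 6, 4, 0, 4)
  row 3: subtract 6×row0 = (0, 6, 5, 6, 4)
step 2: normalize row 1 (÷6) = (0, 1, 6, 0, 2)
  row 0: subtract 6×row1 = (1, 0, 2, 6, 0)
  row 2: subtract 6×row1 = (0, 0, 3, 0, 6)
  row 3: subtract 6×row1 = (0, 0, 4, 6, 6)
step 3: normalize row 2 (÷3) = (0, 0, 1, 0, 2)
  row 0: subtract 2×row2 = (1, 0, 0, 6, 3)
  row 1: subtract 6×row2 = (0, 1, 0, 0, 4)
  row 3: subtract 4×row2 = (0, 0, 0, 6, 5)
step 4: normalize row 3 (÷6) = (0, 0, 0, 1, 2)
  row 0: subtract 6×row3 = (1, 0, 0, 0, 5)

pivot columns: 0, 1, 2, 3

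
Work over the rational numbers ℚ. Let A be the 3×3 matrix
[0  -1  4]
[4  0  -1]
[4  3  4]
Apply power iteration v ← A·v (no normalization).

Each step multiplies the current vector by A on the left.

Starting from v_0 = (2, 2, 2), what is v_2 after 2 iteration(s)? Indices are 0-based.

v_0 = (2, 2, 2).
v_1 = A·v_0 = (6, 6, 22).
v_2 = A·v_1 = (82, 2, 130).

v_2 = (82, 2, 130)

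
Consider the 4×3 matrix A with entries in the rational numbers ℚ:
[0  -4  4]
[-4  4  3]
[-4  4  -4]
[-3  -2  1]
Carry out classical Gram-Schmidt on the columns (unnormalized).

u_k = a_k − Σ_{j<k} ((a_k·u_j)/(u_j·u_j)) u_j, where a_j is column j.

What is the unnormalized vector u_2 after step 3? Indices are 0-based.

u_2 = (145/91, 362/91, -275/91, -116/91)

Step 1: u_0 = a_0 = (0, -4, -4, -3).
Step 2: u_1 = a_1 − (-26/41)·u_0 = (-4, 60/41, 60/41, -160/41).
Step 3: u_2 = a_2 − (1/41)·u_0 − (-219/364)·u_1 = (145/91, 362/91, -275/91, -116/91).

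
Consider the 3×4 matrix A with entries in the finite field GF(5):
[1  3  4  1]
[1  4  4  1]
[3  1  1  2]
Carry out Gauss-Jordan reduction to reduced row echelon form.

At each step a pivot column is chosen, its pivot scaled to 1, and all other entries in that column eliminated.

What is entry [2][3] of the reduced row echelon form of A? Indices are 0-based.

step 1: normalize row 0 (÷1) = (1, 3, 4, 1)
  row 1: subtract 1×row0 = (0, 1, 0, 0)
  row 2: subtract 3×row0 = (0, 2, 4, 4)
step 2: normalize row 1 (÷1) = (0, 1, 0, 0)
  row 0: subtract 3×row1 = (1, 0, 4, 1)
  row 2: subtract 2×row1 = (0, 0, 4, 4)
step 3: normalize row 2 (÷4) = (0, 0, 1, 1)
  row 0: subtract 4×row2 = (1, 0, 0, 2)

M[2][3] = 1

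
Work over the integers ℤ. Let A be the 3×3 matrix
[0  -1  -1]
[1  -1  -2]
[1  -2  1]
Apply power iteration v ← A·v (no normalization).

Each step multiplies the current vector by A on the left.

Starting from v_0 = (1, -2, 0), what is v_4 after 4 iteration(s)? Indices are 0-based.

v_0 = (1, -2, 0).
v_1 = A·v_0 = (2, 3, 5).
v_2 = A·v_1 = (-8, -11, 1).
v_3 = A·v_2 = (10, 1, 15).
v_4 = A·v_3 = (-16, -21, 23).

v_4 = (-16, -21, 23)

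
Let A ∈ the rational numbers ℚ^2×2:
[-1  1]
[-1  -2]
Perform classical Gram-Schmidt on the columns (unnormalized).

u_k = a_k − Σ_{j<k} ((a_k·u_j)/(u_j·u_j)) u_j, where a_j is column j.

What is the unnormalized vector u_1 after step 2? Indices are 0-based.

u_1 = (3/2, -3/2)

Step 1: u_0 = a_0 = (-1, -1).
Step 2: u_1 = a_1 − (1/2)·u_0 = (3/2, -3/2).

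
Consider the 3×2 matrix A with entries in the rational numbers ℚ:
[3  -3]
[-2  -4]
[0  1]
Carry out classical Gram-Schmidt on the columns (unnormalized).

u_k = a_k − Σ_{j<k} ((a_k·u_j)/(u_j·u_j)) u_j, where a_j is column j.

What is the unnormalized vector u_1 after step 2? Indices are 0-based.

u_1 = (-36/13, -54/13, 1)

Step 1: u_0 = a_0 = (3, -2, 0).
Step 2: u_1 = a_1 − (-1/13)·u_0 = (-36/13, -54/13, 1).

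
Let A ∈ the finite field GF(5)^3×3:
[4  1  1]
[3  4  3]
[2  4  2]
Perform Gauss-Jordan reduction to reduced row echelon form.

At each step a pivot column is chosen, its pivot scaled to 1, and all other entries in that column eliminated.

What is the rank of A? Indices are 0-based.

step 1: normalize row 0 (÷4) = (1, 4, 4)
  row 1: subtract 3×row0 = (0, 2, 1)
  row 2: subtract 2×row0 = (0, 1, 4)
step 2: normalize row 1 (÷2) = (0, 1, 3)
  row 0: subtract 4×row1 = (1, 0, 2)
  row 2: subtract 1×row1 = (0, 0, 1)
step 3: normalize row 2 (÷1) = (0, 0, 1)
  row 0: subtract 2×row2 = (1, 0, 0)
  row 1: subtract 3×row2 = (0, 1, 0)

rank = 3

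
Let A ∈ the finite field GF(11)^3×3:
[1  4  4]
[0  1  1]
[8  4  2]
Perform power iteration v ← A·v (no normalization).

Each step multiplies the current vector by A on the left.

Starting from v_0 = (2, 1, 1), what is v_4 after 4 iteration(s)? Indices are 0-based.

v_4 = (4, 0, 3)

v_0 = (2, 1, 1).
v_1 = A·v_0 = (10, 2, 0).
v_2 = A·v_1 = (7, 2, 0).
v_3 = A·v_2 = (4, 2, 9).
v_4 = A·v_3 = (4, 0, 3).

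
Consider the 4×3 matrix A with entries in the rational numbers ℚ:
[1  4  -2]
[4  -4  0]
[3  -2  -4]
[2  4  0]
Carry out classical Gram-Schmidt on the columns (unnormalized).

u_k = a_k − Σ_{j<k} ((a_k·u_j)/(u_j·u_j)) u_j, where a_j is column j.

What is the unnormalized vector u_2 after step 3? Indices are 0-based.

u_2 = (-408/365, 588/365, -984/365, 504/365)

Step 1: u_0 = a_0 = (1, 4, 3, 2).
Step 2: u_1 = a_1 − (-1/3)·u_0 = (13/3, -8/3, -1, 14/3).
Step 3: u_2 = a_2 − (-7/15)·u_0 − (-7/73)·u_1 = (-408/365, 588/365, -984/365, 504/365).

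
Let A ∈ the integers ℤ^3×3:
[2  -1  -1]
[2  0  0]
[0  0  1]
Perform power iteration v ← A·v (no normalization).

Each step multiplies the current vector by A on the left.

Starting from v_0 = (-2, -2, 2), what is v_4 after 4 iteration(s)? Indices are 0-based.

v_0 = (-2, -2, 2).
v_1 = A·v_0 = (-4, -4, 2).
v_2 = A·v_1 = (-6, -8, 2).
v_3 = A·v_2 = (-6, -12, 2).
v_4 = A·v_3 = (-2, -12, 2).

v_4 = (-2, -12, 2)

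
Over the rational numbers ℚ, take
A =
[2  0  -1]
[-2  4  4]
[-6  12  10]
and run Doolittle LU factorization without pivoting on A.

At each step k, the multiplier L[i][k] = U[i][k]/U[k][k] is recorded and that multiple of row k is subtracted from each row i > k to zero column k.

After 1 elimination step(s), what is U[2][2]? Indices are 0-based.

U[2][2] = 7

k=0: U[0][0]=2
  eliminate (1,0): mult=-1, new row 1: (0, 4, 3); set L[1][0]=-1
  eliminate (2,0): mult=-3, new row 2: (0, 12, 7); set L[2][0]=-3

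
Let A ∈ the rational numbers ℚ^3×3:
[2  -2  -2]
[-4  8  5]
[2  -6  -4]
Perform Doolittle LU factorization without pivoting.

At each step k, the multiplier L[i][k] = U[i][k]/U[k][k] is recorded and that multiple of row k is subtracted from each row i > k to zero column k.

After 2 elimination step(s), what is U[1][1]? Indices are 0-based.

Step 1: pivot at (0,0) is 2.
  row1 ← row1 − (-2)·row0  ⇒  L[1][0]=-2, U row1=(0, 4, 1)
  row2 ← row2 − (1)·row0  ⇒  L[2][0]=1, U row2=(0, -4, -2)
Step 2: pivot at (1,1) is 4.
  row2 ← row2 − (-1)·row1  ⇒  L[2][1]=-1, U row2=(0, 0, -1)

U[1][1] = 4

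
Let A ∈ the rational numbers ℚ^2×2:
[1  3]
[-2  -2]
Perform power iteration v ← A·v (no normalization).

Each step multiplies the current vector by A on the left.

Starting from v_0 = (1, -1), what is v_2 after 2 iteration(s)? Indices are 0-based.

v_0 = (1, -1).
v_1 = A·v_0 = (-2, 0).
v_2 = A·v_1 = (-2, 4).

v_2 = (-2, 4)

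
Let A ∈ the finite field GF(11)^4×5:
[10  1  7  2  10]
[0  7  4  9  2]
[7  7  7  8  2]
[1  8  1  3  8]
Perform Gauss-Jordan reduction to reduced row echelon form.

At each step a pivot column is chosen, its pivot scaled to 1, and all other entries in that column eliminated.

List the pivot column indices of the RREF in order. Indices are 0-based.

[1] R0 /= 10  ⇒  (1, 10, 4, 9, 1)
     R2 -= 7·R0  ⇒  (0, 3, 1, 0, 6)
     R3 -= 1·R0  ⇒  (0, 9, 8, 5, 7)
[2] R1 /= 7  ⇒  (0, 1, 10, 6, 5)
     R0 -= 10·R1  ⇒  (1, 0, 3, 4, 6)
     R2 -= 3·R1  ⇒  (0, 0, 4, 4, 2)
     R3 -= 9·R1  ⇒  (0, 0, 6, 6, 6)
[3] R2 /= 4  ⇒  (0, 0, 1, 1, 6)
     R0 -= 3·R2  ⇒  (1, 0, 0, 1, 10)
     R1 -= 10·R2  ⇒  (0, 1, 0, 7, 0)
     R3 -= 6·R2  ⇒  (0, 0, 0, 0, 3)
column 3 empty below row 3
[4] R3 /= 3  ⇒  (0, 0, 0, 0, 1)
     R0 -= 10·R3  ⇒  (1, 0, 0, 1, 0)
     R2 -= 6·R3  ⇒  (0, 0, 1, 1, 0)

pivot columns: 0, 1, 2, 4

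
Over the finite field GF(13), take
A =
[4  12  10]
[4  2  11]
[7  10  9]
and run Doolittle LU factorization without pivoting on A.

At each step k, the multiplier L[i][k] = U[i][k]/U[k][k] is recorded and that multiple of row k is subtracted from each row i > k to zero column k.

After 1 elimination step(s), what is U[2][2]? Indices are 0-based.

U[2][2] = 11

k=0: U[0][0]=4
  eliminate (1,0): mult=1, new row 1: (0, 3, 1); set L[1][0]=1
  eliminate (2,0): mult=5, new row 2: (0, 2, 11); set L[2][0]=5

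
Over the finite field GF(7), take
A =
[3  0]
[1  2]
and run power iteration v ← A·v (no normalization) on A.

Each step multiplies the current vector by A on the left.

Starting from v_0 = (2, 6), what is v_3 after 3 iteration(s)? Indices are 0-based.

v_0 = (2, 6).
v_1 = A·v_0 = (6, 0).
v_2 = A·v_1 = (4, 6).
v_3 = A·v_2 = (5, 2).

v_3 = (5, 2)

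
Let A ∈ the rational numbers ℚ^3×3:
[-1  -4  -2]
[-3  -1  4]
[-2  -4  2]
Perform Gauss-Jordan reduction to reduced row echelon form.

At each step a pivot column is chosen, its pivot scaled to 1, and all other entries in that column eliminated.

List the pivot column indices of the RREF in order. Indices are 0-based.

[1] R0 /= -1  ⇒  (1, 4, 2)
     R1 -= -3·R0  ⇒  (0, 11, 10)
     R2 -= -2·R0  ⇒  (0, 4, 6)
[2] R1 /= 11  ⇒  (0, 1, 10/11)
     R0 -= 4·R1  ⇒  (1, 0, -18/11)
     R2 -= 4·R1  ⇒  (0, 0, 26/11)
[3] R2 /= 26/11  ⇒  (0, 0, 1)
     R0 -= -18/11·R2  ⇒  (1, 0, 0)
     R1 -= 10/11·R2  ⇒  (0, 1, 0)

pivot columns: 0, 1, 2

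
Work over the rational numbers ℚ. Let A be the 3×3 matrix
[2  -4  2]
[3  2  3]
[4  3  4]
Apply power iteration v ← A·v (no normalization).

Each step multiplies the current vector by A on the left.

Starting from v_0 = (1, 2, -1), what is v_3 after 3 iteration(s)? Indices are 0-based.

v_3 = (-40, -44, -58)

v_0 = (1, 2, -1).
v_1 = A·v_0 = (-8, 4, 6).
v_2 = A·v_1 = (-20, 2, 4).
v_3 = A·v_2 = (-40, -44, -58).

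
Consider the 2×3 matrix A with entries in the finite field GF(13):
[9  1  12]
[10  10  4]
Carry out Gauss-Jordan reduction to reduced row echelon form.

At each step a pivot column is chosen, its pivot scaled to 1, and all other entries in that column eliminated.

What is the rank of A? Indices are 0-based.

pivot(0,0)=9: scale R0 → (1, 3, 10)
  clear (1,0): R1 −= (10)R0 → (0, 6, 8)
pivot(1,1)=6: scale R1 → (0, 1, 10)
  clear (0,1): R0 −= (3)R1 → (1, 0, 6)

rank = 2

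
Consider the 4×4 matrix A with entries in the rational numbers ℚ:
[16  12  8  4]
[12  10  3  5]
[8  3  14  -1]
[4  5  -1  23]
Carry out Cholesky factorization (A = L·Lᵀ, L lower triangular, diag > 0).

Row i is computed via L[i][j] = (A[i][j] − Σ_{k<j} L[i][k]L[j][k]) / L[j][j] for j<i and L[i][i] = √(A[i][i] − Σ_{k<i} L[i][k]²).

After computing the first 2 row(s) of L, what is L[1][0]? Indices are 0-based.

L[1][0] = 3

Step 1: L[0][0] = √(16) = 4.
  L[1][0] = (12) / L[0][0] = 3.
Step 2: L[1][1] = √(1) = 1.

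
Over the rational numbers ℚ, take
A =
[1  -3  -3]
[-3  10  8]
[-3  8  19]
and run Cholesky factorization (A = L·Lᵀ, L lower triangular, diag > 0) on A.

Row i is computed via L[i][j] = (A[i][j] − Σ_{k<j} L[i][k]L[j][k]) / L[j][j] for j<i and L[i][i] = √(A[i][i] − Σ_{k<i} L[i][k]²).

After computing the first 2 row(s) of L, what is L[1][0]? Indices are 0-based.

L[1][0] = -3

Step 1: L[0][0] = √(1) = 1.
  L[1][0] = (-3) / L[0][0] = -3.
Step 2: L[1][1] = √(1) = 1.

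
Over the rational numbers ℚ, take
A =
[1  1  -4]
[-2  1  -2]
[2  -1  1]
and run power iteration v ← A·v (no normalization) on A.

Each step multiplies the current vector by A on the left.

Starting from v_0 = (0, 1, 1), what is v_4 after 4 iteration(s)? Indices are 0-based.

v_4 = (116, 17, 1)

v_0 = (0, 1, 1).
v_1 = A·v_0 = (-3, -1, 0).
v_2 = A·v_1 = (-4, 5, -5).
v_3 = A·v_2 = (21, 23, -18).
v_4 = A·v_3 = (116, 17, 1).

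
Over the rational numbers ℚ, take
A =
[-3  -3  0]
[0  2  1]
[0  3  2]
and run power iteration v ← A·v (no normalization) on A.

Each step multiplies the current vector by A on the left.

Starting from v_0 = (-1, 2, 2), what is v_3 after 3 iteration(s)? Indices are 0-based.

v_3 = (-39, 82, 142)

v_0 = (-1, 2, 2).
v_1 = A·v_0 = (-3, 6, 10).
v_2 = A·v_1 = (-9, 22, 38).
v_3 = A·v_2 = (-39, 82, 142).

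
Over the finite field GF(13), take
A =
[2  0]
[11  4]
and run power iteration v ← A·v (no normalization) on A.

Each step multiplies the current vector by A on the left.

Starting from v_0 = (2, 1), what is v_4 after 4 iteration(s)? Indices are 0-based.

v_4 = (6, 10)

v_0 = (2, 1).
v_1 = A·v_0 = (4, 0).
v_2 = A·v_1 = (8, 5).
v_3 = A·v_2 = (3, 4).
v_4 = A·v_3 = (6, 10).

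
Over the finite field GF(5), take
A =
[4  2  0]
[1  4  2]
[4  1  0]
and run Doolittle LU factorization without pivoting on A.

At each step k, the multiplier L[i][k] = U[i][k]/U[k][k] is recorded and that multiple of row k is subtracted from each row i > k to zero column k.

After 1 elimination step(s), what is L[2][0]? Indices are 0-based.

Step 1: pivot at (0,0) is 4.
  row1 ← row1 − (4)·row0  ⇒  L[1][0]=4, U row1=(0, 1, 2)
  row2 ← row2 − (1)·row0  ⇒  L[2][0]=1, U row2=(0, 4, 0)

L[2][0] = 1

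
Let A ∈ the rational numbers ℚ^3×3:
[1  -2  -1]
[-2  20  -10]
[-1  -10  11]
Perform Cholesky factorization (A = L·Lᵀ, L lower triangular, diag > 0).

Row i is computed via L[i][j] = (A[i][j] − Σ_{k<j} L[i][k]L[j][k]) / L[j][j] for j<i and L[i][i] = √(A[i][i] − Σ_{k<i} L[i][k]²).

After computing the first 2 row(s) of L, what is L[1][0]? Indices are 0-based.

L[1][0] = -2

Step 1: L[0][0] = √(1) = 1.
  L[1][0] = (-2) / L[0][0] = -2.
Step 2: L[1][1] = √(16) = 4.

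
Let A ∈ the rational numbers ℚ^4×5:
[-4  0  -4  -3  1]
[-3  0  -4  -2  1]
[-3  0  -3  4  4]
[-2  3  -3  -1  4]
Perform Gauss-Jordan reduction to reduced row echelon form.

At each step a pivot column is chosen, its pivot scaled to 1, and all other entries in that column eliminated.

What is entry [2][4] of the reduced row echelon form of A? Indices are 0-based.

M[2][4] = -3/25

pivot(0,0)=-4: scale R0 → (1, 0, 1, 3/4, -1/4)
  clear (1,0): R1 −= (-3)R0 → (0, 0, -1, 1/4, 1/4)
  clear (2,0): R2 −= (-3)R0 → (0, 0, 0, 25/4, 13/4)
  clear (3,0): R3 −= (-2)R0 → (0, 3, -1, 1/2, 7/2)
pivot(1,1): swap R1↔R3
pivot(1,1)=3: scale R1 → (0, 1, -1/3, 1/6, 7/6)
pivot(2,2): swap R2↔R3
pivot(2,2)=-1: scale R2 → (0, 0, 1, -1/4, -1/4)
  clear (0,2): R0 −= (1)R2 → (1, 0, 0, 1, 0)
  clear (1,2): R1 −= (-1/3)R2 → (0, 1, 0, 1/12, 13/12)
pivot(3,3)=25/4: scale R3 → (0, 0, 0, 1, 13/25)
  clear (0,3): R0 −= (1)R3 → (1, 0, 0, 0, -13/25)
  clear (1,3): R1 −= (1/12)R3 → (0, 1, 0, 0, 26/25)
  clear (2,3): R2 −= (-1/4)R3 → (0, 0, 1, 0, -3/25)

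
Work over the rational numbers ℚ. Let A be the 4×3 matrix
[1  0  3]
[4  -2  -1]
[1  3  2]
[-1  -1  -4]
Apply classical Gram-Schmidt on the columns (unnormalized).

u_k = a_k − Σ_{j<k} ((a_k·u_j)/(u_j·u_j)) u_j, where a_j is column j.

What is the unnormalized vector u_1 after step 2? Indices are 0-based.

u_1 = (4/19, -22/19, 61/19, -23/19)

Step 1: u_0 = a_0 = (1, 4, 1, -1).
Step 2: u_1 = a_1 − (-4/19)·u_0 = (4/19, -22/19, 61/19, -23/19).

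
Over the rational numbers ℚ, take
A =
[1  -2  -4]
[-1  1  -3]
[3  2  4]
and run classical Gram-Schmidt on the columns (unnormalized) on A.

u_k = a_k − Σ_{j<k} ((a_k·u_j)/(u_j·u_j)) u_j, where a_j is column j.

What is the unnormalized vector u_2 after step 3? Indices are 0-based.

Step 1: u_0 = a_0 = (1, -1, 3).
Step 2: u_1 = a_1 − (3/11)·u_0 = (-25/11, 14/11, 13/11).
Step 3: u_2 = a_2 − (1)·u_0 − (11/9)·u_1 = (-20/9, -32/9, -4/9).

u_2 = (-20/9, -32/9, -4/9)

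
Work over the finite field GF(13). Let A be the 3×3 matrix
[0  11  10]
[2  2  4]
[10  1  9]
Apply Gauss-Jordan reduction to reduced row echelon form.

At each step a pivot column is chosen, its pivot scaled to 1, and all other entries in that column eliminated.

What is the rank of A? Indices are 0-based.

step 1: exchange rows 0,1
step 1: normalize row 0 (÷2) = (1, 1, 2)
  row 2: subtract 10×row0 = (0, 4, 2)
step 2: normalize row 1 (÷11) = (0, 1, 8)
  row 0: subtract 1×row1 = (1, 0, 7)
  row 2: subtract 4×row1 = (0, 0, 9)
step 3: normalize row 2 (÷9) = (0, 0, 1)
  row 0: subtract 7×row2 = (1, 0, 0)
  row 1: subtract 8×row2 = (0, 1, 0)

rank = 3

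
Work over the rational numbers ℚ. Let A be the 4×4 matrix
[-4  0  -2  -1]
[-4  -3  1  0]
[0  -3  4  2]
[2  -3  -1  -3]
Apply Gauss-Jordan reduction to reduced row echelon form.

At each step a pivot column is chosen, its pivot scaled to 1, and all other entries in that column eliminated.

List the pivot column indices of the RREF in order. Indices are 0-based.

pivot columns: 0, 1, 2, 3

[1] R0 /= -4  ⇒  (1, 0, 1/2, 1/4)
     R1 -= -4·R0  ⇒  (0, -3, 3, 1)
     R3 -= 2·R0  ⇒  (0, -3, -2, -7/2)
[2] R1 /= -3  ⇒  (0, 1, -1, -1/3)
     R2 -= -3·R1  ⇒  (0, 0, 1, 1)
     R3 -= -3·R1  ⇒  (0, 0, -5, -9/2)
[3] R2 /= 1  ⇒  (0, 0, 1, 1)
     R0 -= 1/2·R2  ⇒  (1, 0, 0, -1/4)
     R1 -= -1·R2  ⇒  (0, 1, 0, 2/3)
     R3 -= -5·R2  ⇒  (0, 0, 0, 1/2)
[4] R3 /= 1/2  ⇒  (0, 0, 0, 1)
     R0 -= -1/4·R3  ⇒  (1, 0, 0, 0)
     R1 -= 2/3·R3  ⇒  (0, 1, 0, 0)
     R2 -= 1·R3  ⇒  (0, 0, 1, 0)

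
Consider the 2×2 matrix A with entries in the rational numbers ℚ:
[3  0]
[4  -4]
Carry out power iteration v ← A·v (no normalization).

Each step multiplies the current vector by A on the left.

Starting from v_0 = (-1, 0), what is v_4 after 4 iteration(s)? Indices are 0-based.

v_0 = (-1, 0).
v_1 = A·v_0 = (-3, -4).
v_2 = A·v_1 = (-9, 4).
v_3 = A·v_2 = (-27, -52).
v_4 = A·v_3 = (-81, 100).

v_4 = (-81, 100)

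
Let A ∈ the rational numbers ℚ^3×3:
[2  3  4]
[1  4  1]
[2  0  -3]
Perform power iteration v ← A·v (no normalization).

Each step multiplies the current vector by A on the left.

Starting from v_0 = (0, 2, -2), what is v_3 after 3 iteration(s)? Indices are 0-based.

v_0 = (0, 2, -2).
v_1 = A·v_0 = (-2, 6, 6).
v_2 = A·v_1 = (38, 28, -22).
v_3 = A·v_2 = (72, 128, 142).

v_3 = (72, 128, 142)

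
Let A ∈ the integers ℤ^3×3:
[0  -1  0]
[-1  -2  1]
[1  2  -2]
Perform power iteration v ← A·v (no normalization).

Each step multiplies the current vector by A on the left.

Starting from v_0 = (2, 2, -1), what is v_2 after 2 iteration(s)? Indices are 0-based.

v_0 = (2, 2, -1).
v_1 = A·v_0 = (-2, -7, 8).
v_2 = A·v_1 = (7, 24, -32).

v_2 = (7, 24, -32)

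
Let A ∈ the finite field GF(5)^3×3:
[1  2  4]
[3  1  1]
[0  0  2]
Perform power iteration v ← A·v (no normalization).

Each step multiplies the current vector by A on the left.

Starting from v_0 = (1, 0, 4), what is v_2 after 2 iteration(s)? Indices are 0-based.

v_2 = (3, 1, 1)

v_0 = (1, 0, 4).
v_1 = A·v_0 = (2, 2, 3).
v_2 = A·v_1 = (3, 1, 1).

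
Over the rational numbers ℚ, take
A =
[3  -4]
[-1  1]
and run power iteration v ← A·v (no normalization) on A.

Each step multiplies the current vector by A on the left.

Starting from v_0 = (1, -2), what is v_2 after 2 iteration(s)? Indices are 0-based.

v_0 = (1, -2).
v_1 = A·v_0 = (11, -3).
v_2 = A·v_1 = (45, -14).

v_2 = (45, -14)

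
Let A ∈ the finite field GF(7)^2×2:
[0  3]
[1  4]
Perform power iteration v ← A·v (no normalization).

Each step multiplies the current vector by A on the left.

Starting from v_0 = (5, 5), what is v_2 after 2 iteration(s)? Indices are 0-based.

v_2 = (5, 3)

v_0 = (5, 5).
v_1 = A·v_0 = (1, 4).
v_2 = A·v_1 = (5, 3).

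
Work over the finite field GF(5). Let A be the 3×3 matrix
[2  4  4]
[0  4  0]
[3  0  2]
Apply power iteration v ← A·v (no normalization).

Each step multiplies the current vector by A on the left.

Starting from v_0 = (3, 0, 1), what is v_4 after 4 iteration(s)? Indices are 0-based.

v_4 = (1, 0, 0)

v_0 = (3, 0, 1).
v_1 = A·v_0 = (0, 0, 1).
v_2 = A·v_1 = (4, 0, 2).
v_3 = A·v_2 = (1, 0, 1).
v_4 = A·v_3 = (1, 0, 0).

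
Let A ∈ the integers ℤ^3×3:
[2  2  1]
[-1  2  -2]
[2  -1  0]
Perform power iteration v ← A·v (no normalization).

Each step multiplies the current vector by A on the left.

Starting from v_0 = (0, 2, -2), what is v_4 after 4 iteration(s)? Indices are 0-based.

v_4 = (206, -52, 110)

v_0 = (0, 2, -2).
v_1 = A·v_0 = (2, 8, -2).
v_2 = A·v_1 = (18, 18, -4).
v_3 = A·v_2 = (68, 26, 18).
v_4 = A·v_3 = (206, -52, 110).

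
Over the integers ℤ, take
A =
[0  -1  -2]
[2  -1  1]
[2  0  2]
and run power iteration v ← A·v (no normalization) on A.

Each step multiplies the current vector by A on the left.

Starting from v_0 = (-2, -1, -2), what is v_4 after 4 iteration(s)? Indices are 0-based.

v_4 = (-89, 11, 70)

v_0 = (-2, -1, -2).
v_1 = A·v_0 = (5, -5, -8).
v_2 = A·v_1 = (21, 7, -6).
v_3 = A·v_2 = (5, 29, 30).
v_4 = A·v_3 = (-89, 11, 70).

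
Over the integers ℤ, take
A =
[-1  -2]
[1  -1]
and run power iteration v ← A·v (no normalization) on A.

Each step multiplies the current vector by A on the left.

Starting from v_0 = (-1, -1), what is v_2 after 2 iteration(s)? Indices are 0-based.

v_2 = (-3, 3)

v_0 = (-1, -1).
v_1 = A·v_0 = (3, 0).
v_2 = A·v_1 = (-3, 3).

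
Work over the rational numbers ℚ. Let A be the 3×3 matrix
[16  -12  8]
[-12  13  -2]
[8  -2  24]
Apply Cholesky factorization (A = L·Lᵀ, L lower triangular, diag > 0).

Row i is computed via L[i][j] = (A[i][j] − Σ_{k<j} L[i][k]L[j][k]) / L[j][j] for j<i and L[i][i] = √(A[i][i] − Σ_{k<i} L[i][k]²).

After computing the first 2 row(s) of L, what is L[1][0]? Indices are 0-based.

Step 1: L[0][0] = √(16) = 4.
  L[1][0] = (-12) / L[0][0] = -3.
Step 2: L[1][1] = √(4) = 2.

L[1][0] = -3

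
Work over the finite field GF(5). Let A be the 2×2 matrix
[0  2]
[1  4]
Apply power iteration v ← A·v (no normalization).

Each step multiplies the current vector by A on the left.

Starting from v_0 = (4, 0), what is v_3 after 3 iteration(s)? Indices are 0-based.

v_3 = (2, 2)

v_0 = (4, 0).
v_1 = A·v_0 = (0, 4).
v_2 = A·v_1 = (3, 1).
v_3 = A·v_2 = (2, 2).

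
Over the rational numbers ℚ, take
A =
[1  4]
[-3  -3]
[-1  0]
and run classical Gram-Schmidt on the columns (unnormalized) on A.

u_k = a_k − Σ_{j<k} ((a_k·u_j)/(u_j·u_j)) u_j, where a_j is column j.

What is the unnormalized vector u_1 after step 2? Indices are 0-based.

u_1 = (31/11, 6/11, 13/11)

Step 1: u_0 = a_0 = (1, -3, -1).
Step 2: u_1 = a_1 − (13/11)·u_0 = (31/11, 6/11, 13/11).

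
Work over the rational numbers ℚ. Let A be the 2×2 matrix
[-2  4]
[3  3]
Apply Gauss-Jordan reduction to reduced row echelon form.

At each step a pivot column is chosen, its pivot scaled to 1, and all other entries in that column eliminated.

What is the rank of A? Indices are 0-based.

rank = 2

[1] R0 /= -2  ⇒  (1, -2)
     R1 -= 3·R0  ⇒  (0, 9)
[2] R1 /= 9  ⇒  (0, 1)
     R0 -= -2·R1  ⇒  (1, 0)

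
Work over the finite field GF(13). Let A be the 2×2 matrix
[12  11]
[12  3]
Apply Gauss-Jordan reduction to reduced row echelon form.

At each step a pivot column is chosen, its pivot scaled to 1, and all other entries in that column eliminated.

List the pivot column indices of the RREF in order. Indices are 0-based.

pivot columns: 0, 1

step 1: normalize row 0 (÷12) = (1, 2)
  row 1: subtract 12×row0 = (0, 5)
step 2: normalize row 1 (÷5) = (0, 1)
  row 0: subtract 2×row1 = (1, 0)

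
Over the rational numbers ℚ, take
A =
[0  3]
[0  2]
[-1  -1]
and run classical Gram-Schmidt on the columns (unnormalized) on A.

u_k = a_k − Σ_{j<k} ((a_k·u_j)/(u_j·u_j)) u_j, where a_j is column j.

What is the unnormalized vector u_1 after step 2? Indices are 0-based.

Step 1: u_0 = a_0 = (0, 0, -1).
Step 2: u_1 = a_1 − (1)·u_0 = (3, 2, 0).

u_1 = (3, 2, 0)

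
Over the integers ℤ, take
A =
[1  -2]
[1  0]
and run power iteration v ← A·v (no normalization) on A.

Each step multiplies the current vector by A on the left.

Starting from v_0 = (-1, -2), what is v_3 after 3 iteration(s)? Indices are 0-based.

v_3 = (-1, 5)

v_0 = (-1, -2).
v_1 = A·v_0 = (3, -1).
v_2 = A·v_1 = (5, 3).
v_3 = A·v_2 = (-1, 5).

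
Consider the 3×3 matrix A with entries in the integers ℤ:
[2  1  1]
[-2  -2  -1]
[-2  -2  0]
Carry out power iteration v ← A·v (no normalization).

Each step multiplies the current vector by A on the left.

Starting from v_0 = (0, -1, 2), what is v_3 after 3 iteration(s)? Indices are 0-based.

v_0 = (0, -1, 2).
v_1 = A·v_0 = (1, 0, 2).
v_2 = A·v_1 = (4, -4, -2).
v_3 = A·v_2 = (2, 2, 0).

v_3 = (2, 2, 0)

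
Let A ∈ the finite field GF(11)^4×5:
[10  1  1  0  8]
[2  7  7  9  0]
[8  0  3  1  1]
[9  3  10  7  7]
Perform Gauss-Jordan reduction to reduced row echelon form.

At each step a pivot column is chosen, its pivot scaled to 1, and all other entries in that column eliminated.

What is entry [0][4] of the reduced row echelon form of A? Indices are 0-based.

M[0][4] = 10

pivot(0,0)=10: scale R0 → (1, 10, 10, 0, 3)
  clear (1,0): R1 −= (2)R0 → (0, 9, 9, 9, 5)
  clear (2,0): R2 −= (8)R0 → (0, 8, 0, 1, 10)
  clear (3,0): R3 −= (9)R0 → (0, 1, 8, 7, 2)
pivot(1,1)=9: scale R1 → (0, 1, 1, 1, 3)
  clear (0,1): R0 −= (10)R1 → (1, 0, 0, 1, 6)
  clear (2,1): R2 −= (8)R1 → (0, 0, 3, 4, 8)
  clear (3,1): R3 −= (1)R1 → (0, 0, 7, 6, 10)
pivot(2,2)=3: scale R2 → (0, 0, 1, 5, 10)
  clear (1,2): R1 −= (1)R2 → (0, 1, 0, 7, 4)
  clear (3,2): R3 −= (7)R2 → (0, 0, 0, 4, 6)
pivot(3,3)=4: scale R3 → (0, 0, 0, 1, 7)
  clear (0,3): R0 −= (1)R3 → (1, 0, 0, 0, 10)
  clear (1,3): R1 −= (7)R3 → (0, 1, 0, 0, 10)
  clear (2,3): R2 −= (5)R3 → (0, 0, 1, 0, 8)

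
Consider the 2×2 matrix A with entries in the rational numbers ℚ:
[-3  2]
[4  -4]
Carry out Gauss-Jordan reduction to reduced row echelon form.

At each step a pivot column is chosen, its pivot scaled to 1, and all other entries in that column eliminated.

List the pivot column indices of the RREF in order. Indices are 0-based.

[1] R0 /= -3  ⇒  (1, -2/3)
     R1 -= 4·R0  ⇒  (0, -4/3)
[2] R1 /= -4/3  ⇒  (0, 1)
     R0 -= -2/3·R1  ⇒  (1, 0)

pivot columns: 0, 1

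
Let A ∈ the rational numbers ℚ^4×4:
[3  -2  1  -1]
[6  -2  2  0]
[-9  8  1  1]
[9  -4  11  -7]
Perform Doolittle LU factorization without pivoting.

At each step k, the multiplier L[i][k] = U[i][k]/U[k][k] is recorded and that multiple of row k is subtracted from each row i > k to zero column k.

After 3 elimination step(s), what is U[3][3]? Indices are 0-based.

Step 1: pivot at (0,0) is 3.
  row1 ← row1 − (2)·row0  ⇒  L[1][0]=2, U row1=(0, 2, 0, 2)
  row2 ← row2 − (-3)·row0  ⇒  L[2][0]=-3, U row2=(0, 2, 4, -2)
  row3 ← row3 − (3)·row0  ⇒  L[3][0]=3, U row3=(0, 2, 8, -4)
Step 2: pivot at (1,1) is 2.
  row2 ← row2 − (1)·row1  ⇒  L[2][1]=1, U row2=(0, 0, 4, -4)
  row3 ← row3 − (1)·row1  ⇒  L[3][1]=1, U row3=(0, 0, 8, -6)
Step 3: pivot at (2,2) is 4.
  row3 ← row3 − (2)·row2  ⇒  L[3][2]=2, U row3=(0, 0, 0, 2)

U[3][3] = 2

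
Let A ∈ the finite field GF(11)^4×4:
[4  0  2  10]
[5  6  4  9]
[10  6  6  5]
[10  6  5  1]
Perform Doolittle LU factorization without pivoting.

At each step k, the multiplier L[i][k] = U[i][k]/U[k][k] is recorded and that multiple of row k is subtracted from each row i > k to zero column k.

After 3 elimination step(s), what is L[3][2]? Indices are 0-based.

Step 1: pivot at (0,0) is 4.
  row1 ← row1 − (4)·row0  ⇒  L[1][0]=4, U row1=(0, 6, 7, 2)
  row2 ← row2 − (8)·row0  ⇒  L[2][0]=8, U row2=(0, 6, 1, 2)
  row3 ← row3 − (8)·row0  ⇒  L[3][0]=8, U row3=(0, 6, 0, 9)
Step 2: pivot at (1,1) is 6.
  row2 ← row2 − (1)·row1  ⇒  L[2][1]=1, U row2=(0, 0, 5, 0)
  row3 ← row3 − (1)·row1  ⇒  L[3][1]=1, U row3=(0, 0, 4, 7)
Step 3: pivot at (2,2) is 5.
  row3 ← row3 − (3)·row2  ⇒  L[3][2]=3, U row3=(0, 0, 0, 7)

L[3][2] = 3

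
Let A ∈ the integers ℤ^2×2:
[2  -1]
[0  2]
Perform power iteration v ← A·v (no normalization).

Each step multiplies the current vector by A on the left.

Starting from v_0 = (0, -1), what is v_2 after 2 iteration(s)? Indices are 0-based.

v_0 = (0, -1).
v_1 = A·v_0 = (1, -2).
v_2 = A·v_1 = (4, -4).

v_2 = (4, -4)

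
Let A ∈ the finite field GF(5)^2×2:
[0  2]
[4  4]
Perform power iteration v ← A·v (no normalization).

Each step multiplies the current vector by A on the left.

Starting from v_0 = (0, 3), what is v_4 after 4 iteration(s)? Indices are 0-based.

v_0 = (0, 3).
v_1 = A·v_0 = (1, 2).
v_2 = A·v_1 = (4, 2).
v_3 = A·v_2 = (4, 4).
v_4 = A·v_3 = (3, 2).

v_4 = (3, 2)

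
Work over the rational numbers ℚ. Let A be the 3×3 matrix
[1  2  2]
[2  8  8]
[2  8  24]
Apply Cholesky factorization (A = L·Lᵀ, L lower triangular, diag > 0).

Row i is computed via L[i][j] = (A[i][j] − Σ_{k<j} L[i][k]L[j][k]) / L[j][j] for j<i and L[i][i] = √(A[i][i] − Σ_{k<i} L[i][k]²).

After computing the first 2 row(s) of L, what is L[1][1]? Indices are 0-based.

L[1][1] = 2

Step 1: L[0][0] = √(1) = 1.
  L[1][0] = (2) / L[0][0] = 2.
Step 2: L[1][1] = √(4) = 2.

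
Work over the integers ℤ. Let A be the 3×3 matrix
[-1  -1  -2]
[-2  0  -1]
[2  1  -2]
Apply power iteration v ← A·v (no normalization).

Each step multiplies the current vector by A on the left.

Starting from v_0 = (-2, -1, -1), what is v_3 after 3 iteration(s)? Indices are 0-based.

v_0 = (-2, -1, -1).
v_1 = A·v_0 = (5, 5, -3).
v_2 = A·v_1 = (-4, -7, 21).
v_3 = A·v_2 = (-31, -13, -57).

v_3 = (-31, -13, -57)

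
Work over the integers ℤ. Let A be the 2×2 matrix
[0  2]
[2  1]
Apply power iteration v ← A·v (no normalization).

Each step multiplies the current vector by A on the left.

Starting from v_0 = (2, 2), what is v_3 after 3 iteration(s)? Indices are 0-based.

v_0 = (2, 2).
v_1 = A·v_0 = (4, 6).
v_2 = A·v_1 = (12, 14).
v_3 = A·v_2 = (28, 38).

v_3 = (28, 38)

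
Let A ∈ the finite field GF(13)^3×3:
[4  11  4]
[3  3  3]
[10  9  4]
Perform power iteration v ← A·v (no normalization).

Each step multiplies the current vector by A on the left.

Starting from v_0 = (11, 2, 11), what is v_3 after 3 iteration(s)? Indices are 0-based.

v_0 = (11, 2, 11).
v_1 = A·v_0 = (6, 7, 3).
v_2 = A·v_1 = (9, 9, 5).
v_3 = A·v_2 = (12, 4, 9).

v_3 = (12, 4, 9)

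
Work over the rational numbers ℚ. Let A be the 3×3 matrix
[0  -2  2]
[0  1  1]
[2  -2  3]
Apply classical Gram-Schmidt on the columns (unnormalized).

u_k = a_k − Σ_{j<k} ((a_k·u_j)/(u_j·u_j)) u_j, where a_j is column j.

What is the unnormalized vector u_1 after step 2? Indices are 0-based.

u_1 = (-2, 1, 0)

Step 1: u_0 = a_0 = (0, 0, 2).
Step 2: u_1 = a_1 − (-1)·u_0 = (-2, 1, 0).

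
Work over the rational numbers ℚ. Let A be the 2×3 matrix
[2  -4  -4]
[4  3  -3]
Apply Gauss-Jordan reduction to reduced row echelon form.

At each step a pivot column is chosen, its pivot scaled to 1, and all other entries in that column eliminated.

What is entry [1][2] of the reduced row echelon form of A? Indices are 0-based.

M[1][2] = 5/11

[1] R0 /= 2  ⇒  (1, -2, -2)
     R1 -= 4·R0  ⇒  (0, 11, 5)
[2] R1 /= 11  ⇒  (0, 1, 5/11)
     R0 -= -2·R1  ⇒  (1, 0, -12/11)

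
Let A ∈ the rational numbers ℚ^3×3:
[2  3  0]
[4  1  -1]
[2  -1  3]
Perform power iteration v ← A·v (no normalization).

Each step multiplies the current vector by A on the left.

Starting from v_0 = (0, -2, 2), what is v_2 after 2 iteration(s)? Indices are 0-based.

v_2 = (-24, -36, 16)

v_0 = (0, -2, 2).
v_1 = A·v_0 = (-6, -4, 8).
v_2 = A·v_1 = (-24, -36, 16).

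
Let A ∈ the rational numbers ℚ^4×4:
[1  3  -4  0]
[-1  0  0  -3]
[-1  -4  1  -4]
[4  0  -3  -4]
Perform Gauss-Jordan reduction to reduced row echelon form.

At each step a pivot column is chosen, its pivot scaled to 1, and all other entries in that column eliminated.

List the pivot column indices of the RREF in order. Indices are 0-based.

pivot columns: 0, 1, 2, 3

pivot(0,0)=1: scale R0 → (1, 3, -4, 0)
  clear (1,0): R1 −= (-1)R0 → (0, 3, -4, -3)
  clear (2,0): R2 −= (-1)R0 → (0, -1, -3, -4)
  clear (3,0): R3 −= (4)R0 → (0, -12, 13, -4)
pivot(1,1)=3: scale R1 → (0, 1, -4/3, -1)
  clear (0,1): R0 −= (3)R1 → (1, 0, 0, 3)
  clear (2,1): R2 −= (-1)R1 → (0, 0, -13/3, -5)
  clear (3,1): R3 −= (-12)R1 → (0, 0, -3, -16)
pivot(2,2)=-13/3: scale R2 → (0, 0, 1, 15/13)
  clear (1,2): R1 −= (-4/3)R2 → (0, 1, 0, 7/13)
  clear (3,2): R3 −= (-3)R2 → (0, 0, 0, -163/13)
pivot(3,3)=-163/13: scale R3 → (0, 0, 0, 1)
  clear (0,3): R0 −= (3)R3 → (1, 0, 0, 0)
  clear (1,3): R1 −= (7/13)R3 → (0, 1, 0, 0)
  clear (2,3): R2 −= (15/13)R3 → (0, 0, 1, 0)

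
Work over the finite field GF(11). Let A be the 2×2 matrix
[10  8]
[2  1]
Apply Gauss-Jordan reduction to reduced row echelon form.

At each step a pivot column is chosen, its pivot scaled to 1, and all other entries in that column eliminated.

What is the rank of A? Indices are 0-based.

step 1: normalize row 0 (÷10) = (1, 3)
  row 1: subtract 2×row0 = (0, 6)
step 2: normalize row 1 (÷6) = (0, 1)
  row 0: subtract 3×row1 = (1, 0)

rank = 2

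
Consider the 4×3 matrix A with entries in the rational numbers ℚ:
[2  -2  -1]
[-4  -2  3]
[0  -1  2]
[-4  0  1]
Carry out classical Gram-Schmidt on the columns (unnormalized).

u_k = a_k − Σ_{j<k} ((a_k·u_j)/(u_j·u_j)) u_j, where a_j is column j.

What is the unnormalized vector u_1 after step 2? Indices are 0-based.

u_1 = (-20/9, -14/9, -1, 4/9)

Step 1: u_0 = a_0 = (2, -4, 0, -4).
Step 2: u_1 = a_1 − (1/9)·u_0 = (-20/9, -14/9, -1, 4/9).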